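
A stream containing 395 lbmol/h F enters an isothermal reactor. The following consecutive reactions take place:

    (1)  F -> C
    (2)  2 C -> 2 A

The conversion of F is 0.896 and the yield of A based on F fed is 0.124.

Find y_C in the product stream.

0.772

Conversion of F: F consumed = 1ξ₁ = 0.896 × 395 → ξ₁ = 353.9 lbmol/h.
Yield of A: 2ξ₂ / 395 = 0.124 → ξ₂ = 24.49 lbmol/h.
Outlet amounts (n = n₀ + Σ ν·ξ):
  F: 395 − 1(353.9) = 41.08
  C: 0 + 1(353.9) − 2(24.49) = 304.9
  A: 0 + 2(24.49) = 48.98
Total out = 395 lbmol/h; y_C = 304.9 / 395 = 0.772.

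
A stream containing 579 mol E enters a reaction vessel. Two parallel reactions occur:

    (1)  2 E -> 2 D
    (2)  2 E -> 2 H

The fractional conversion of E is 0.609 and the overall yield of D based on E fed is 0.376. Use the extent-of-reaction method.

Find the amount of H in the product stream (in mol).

Yield of D: 2ξ₁ / 579 = 0.376 → ξ₁ = 108.9 mol.
Conversion of E: 2ξ₁ + 2ξ₂ = 0.609 × 579 = 352.6 → ξ₂ = 67.45 mol.
Outlet amounts (n = n₀ + Σ ν·ξ):
  E: 579 − 2(108.9) − 2(67.45) = 226.4
  D: 0 + 2(108.9) = 217.7
  H: 0 + 2(67.45) = 134.9

135 mol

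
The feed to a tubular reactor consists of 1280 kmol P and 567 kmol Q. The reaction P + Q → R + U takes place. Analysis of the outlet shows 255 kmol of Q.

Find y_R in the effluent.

0.169

For Q: n = n₀ − 1ξ → 255 = 567 − 1ξ, giving ξ = 312 kmol.
Outlet amounts (n = n₀ + ν ξ):
  P: 1280 − 1(312) = 968
  Q: 567 − 1(312) = 255
  R: 0 + 1(312) = 312
  U: 0 + 1(312) = 312
Total out = 1847 kmol; y_R = 312 / 1847 = 0.1689.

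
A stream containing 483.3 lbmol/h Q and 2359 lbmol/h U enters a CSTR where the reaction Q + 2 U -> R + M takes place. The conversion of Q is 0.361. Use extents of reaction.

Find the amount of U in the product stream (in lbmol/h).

Q reacted = 0.361 × 483.3 = 174.5 lbmol/h; ν_Q = −1, so ξ = 174.5/1 = 174.5 lbmol/h.
Outlet amounts (n = n₀ + ν ξ):
  Q: 483.3 − 1(174.5) = 308.8
  U: 2359 − 2(174.5) = 2010
  R: 0 + 1(174.5) = 174.5
  M: 0 + 1(174.5) = 174.5

2010 lbmol/h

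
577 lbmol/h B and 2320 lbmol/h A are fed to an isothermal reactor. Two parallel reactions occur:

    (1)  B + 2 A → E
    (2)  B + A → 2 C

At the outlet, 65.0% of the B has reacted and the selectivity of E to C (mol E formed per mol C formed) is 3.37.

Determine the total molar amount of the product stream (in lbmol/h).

2240 lbmol/h

Conversion of B: B consumed = 0.65 × 577 = 375.1 lbmol/h = 1ξ₁ + 1ξ₂.
Selectivity: 1ξ₁ / (2ξ₂) = 3.37 → ξ₁ = 6.74 ξ₂.
Substitute: (1·6.74 + 1) ξ₂ = 375.1 → ξ₂ = 48.46 lbmol/h, ξ₁ = 326.6 lbmol/h.
Outlet amounts (n = n₀ + Σ ν·ξ):
  B: 577 − 1(326.6) − 1(48.46) = 201.9
  A: 2320 − 2(326.6) − 1(48.46) = 1618
  E: 0 + 1(326.6) = 326.6
  C: 0 + 2(48.46) = 96.91
Total out = 201.9 + 1618 + 326.6 + 96.91 = 2244 lbmol/h.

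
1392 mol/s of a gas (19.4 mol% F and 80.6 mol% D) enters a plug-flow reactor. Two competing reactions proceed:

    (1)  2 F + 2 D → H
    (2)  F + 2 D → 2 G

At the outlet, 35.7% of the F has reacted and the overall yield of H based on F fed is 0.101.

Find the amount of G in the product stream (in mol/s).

83.7 mol/s

Yield of H: 1ξ₁ / 270 = 0.101 → ξ₁ = 27.27 mol/s.
Conversion of F: 2ξ₁ + 1ξ₂ = 0.357 × 270 = 96.41 → ξ₂ = 41.86 mol/s.
Outlet amounts (n = n₀ + Σ ν·ξ):
  F: 270 − 2(27.27) − 1(41.86) = 173.6
  D: 1122 − 2(27.27) − 2(41.86) = 983.7
  H: 0 + 1(27.27) = 27.27
  G: 0 + 2(41.86) = 83.71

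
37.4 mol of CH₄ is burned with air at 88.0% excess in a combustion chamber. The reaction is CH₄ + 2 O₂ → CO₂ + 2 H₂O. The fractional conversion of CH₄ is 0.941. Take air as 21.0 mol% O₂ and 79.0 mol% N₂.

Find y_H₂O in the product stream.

0.0996

Stoichiometric O₂ = 2 × 37.4 = 74.8 mol; O₂ fed = 74.8 × 1.880 = 140.6 mol.
N₂ fed = 140.6 × 79/21 = 529 mol.
Fuel reacted = 0.941 × 37.4 → ξ = 35.19 mol.
Outlet (n = n₀ + ν ξ):
  CH₄: 37.4 − 1(35.19) = 2.207
  O₂: 140.6 − 2(35.19) = 70.24
  N₂: 529 (inert)
  CO₂: 0 + 1(35.19) = 35.19
  H₂O: 0 + 2(35.19) = 70.39
Total out = 707 mol; y_H₂O = 70.39 / 707 = 0.09955.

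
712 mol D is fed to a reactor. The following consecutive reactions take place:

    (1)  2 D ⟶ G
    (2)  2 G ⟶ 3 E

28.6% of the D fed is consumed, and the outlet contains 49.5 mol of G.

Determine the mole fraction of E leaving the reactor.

0.123

Conversion of D: D consumed = 2ξ₁ = 0.286 × 712 → ξ₁ = 101.8 mol.
G balance: n_G = 0 + 1ξ₁ − 2ξ₂ = 49.5 → ξ₂ = (1·101.8 − 49.5)/2 = 26.16 mol.
Outlet amounts (n = n₀ + Σ ν·ξ):
  D: 712 − 2(101.8) = 508.4
  G: 0 + 1(101.8) − 2(26.16) = 49.5
  E: 0 + 3(26.16) = 78.47
Total out = 636.3 mol; y_E = 78.47 / 636.3 = 0.1233.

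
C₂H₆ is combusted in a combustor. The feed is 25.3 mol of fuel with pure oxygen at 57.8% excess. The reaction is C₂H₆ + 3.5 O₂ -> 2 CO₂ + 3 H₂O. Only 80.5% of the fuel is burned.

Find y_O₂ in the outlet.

Stoichiometric O₂ = 3.5 × 25.3 = 88.55 mol; O₂ fed = 88.55 × 1.578 = 139.7 mol.
Fuel reacted = 0.805 × 25.3 → ξ = 20.37 mol.
Outlet (n = n₀ + ν ξ):
  C₂H₆: 25.3 − 1(20.37) = 4.933
  O₂: 139.7 − 3.5(20.37) = 68.45
  CO₂: 0 + 2(20.37) = 40.73
  H₂O: 0 + 3(20.37) = 61.1
Total out = 175.2 mol; y_O₂ = 68.45 / 175.2 = 0.3907.

0.391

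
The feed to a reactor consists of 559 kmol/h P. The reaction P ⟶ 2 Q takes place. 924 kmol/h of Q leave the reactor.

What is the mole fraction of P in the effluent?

For Q: n = n₀ + 2ξ → 924 = 0 + 2ξ, giving ξ = 462 kmol/h.
Outlet amounts (n = n₀ + ν ξ):
  P: 559 − 1(462) = 97
  Q: 0 + 2(462) = 924
Total out = 1021 kmol/h; y_P = 97 / 1021 = 0.095.

0.095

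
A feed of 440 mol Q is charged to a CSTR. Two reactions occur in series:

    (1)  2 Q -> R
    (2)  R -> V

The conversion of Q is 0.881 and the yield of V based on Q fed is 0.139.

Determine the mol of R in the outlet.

133 mol

Conversion of Q: Q consumed = 2ξ₁ = 0.881 × 440 → ξ₁ = 193.8 mol.
Yield of V: 1ξ₂ / 440 = 0.139 → ξ₂ = 61.16 mol.
Outlet amounts (n = n₀ + Σ ν·ξ):
  Q: 440 − 2(193.8) = 52.36
  R: 0 + 1(193.8) − 1(61.16) = 132.7
  V: 0 + 1(61.16) = 61.16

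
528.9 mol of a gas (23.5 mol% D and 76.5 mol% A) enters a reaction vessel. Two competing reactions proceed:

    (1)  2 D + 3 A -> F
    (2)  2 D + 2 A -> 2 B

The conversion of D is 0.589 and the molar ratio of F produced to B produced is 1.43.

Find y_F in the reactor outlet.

Conversion of D: D consumed = 0.589 × 124.3 = 73.21 mol = 2ξ₁ + 2ξ₂.
Selectivity: 1ξ₁ / (2ξ₂) = 1.43 → ξ₁ = 2.86 ξ₂.
Substitute: (2·2.86 + 2) ξ₂ = 73.21 → ξ₂ = 9.483 mol, ξ₁ = 27.12 mol.
Outlet amounts (n = n₀ + Σ ν·ξ):
  D: 124.3 − 2(27.12) − 2(9.483) = 51.08
  A: 404.6 − 3(27.12) − 2(9.483) = 304.3
  F: 0 + 1(27.12) = 27.12
  B: 0 + 2(9.483) = 18.97
Total out = 401.5 mol; y_F = 27.12 / 401.5 = 0.06756.

0.0676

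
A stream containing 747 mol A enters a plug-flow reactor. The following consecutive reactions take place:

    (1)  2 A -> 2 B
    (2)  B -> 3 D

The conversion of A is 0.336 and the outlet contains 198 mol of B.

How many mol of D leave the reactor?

Conversion of A: A consumed = 2ξ₁ = 0.336 × 747 → ξ₁ = 125.5 mol.
B balance: n_B = 0 + 2ξ₁ − 1ξ₂ = 198 → ξ₂ = (2·125.5 − 198)/1 = 52.99 mol.
Outlet amounts (n = n₀ + Σ ν·ξ):
  A: 747 − 2(125.5) = 496
  B: 0 + 2(125.5) − 1(52.99) = 198
  D: 0 + 3(52.99) = 159

159 mol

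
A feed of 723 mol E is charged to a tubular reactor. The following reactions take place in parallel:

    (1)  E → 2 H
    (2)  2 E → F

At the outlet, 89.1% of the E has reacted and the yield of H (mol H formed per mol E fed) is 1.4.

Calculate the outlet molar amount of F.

69 mol

Yield of H: 2ξ₁ / 723 = 1.4 → ξ₁ = 506.1 mol.
Conversion of E: 1ξ₁ + 2ξ₂ = 0.891 × 723 = 644.2 → ξ₂ = 69.05 mol.
Outlet amounts (n = n₀ + Σ ν·ξ):
  E: 723 − 1(506.1) − 2(69.05) = 78.81
  H: 0 + 2(506.1) = 1012
  F: 0 + 1(69.05) = 69.05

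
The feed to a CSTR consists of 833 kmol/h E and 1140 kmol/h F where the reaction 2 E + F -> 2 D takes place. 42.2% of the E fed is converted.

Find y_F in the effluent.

0.537

E reacted = 0.422 × 833 = 351.5 kmol/h; ν_E = −2, so ξ = 351.5/2 = 175.8 kmol/h.
Outlet amounts (n = n₀ + ν ξ):
  E: 833 − 2(175.8) = 481.5
  F: 1140 − 1(175.8) = 964.2
  D: 0 + 2(175.8) = 351.5
Total out = 1797 kmol/h; y_F = 964.2 / 1797 = 0.5365.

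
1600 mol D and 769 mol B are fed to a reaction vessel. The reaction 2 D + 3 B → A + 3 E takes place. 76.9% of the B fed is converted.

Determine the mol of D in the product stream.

1210 mol

B reacted = 0.769 × 769 = 591.4 mol; ν_B = −3, so ξ = 591.4/3 = 197.1 mol.
Outlet amounts (n = n₀ + ν ξ):
  D: 1600 − 2(197.1) = 1206
  B: 769 − 3(197.1) = 177.6
  A: 0 + 1(197.1) = 197.1
  E: 0 + 3(197.1) = 591.4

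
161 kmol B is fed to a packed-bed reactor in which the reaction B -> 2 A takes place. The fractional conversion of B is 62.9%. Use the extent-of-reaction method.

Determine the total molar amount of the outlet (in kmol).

262 kmol

B reacted = 0.629 × 161 = 101.3 kmol; ν_B = −1, so ξ = 101.3/1 = 101.3 kmol.
Outlet amounts (n = n₀ + ν ξ):
  B: 161 − 1(101.3) = 59.73
  A: 0 + 2(101.3) = 202.5
Total out = 59.73 + 202.5 = 262.3 kmol.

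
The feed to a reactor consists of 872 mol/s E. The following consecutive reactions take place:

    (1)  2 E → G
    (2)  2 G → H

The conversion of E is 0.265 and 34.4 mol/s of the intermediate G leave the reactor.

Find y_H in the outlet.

0.0567

Conversion of E: E consumed = 2ξ₁ = 0.265 × 872 → ξ₁ = 115.5 mol/s.
G balance: n_G = 0 + 1ξ₁ − 2ξ₂ = 34.4 → ξ₂ = (1·115.5 − 34.4)/2 = 40.57 mol/s.
Outlet amounts (n = n₀ + Σ ν·ξ):
  E: 872 − 2(115.5) = 640.9
  G: 0 + 1(115.5) − 2(40.57) = 34.4
  H: 0 + 1(40.57) = 40.57
Total out = 715.9 mol/s; y_H = 40.57 / 715.9 = 0.05667.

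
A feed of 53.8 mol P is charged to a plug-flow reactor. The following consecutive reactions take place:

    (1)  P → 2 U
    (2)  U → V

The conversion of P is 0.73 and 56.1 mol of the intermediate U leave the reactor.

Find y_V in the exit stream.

Conversion of P: P consumed = 1ξ₁ = 0.73 × 53.8 → ξ₁ = 39.27 mol.
U balance: n_U = 0 + 2ξ₁ − 1ξ₂ = 56.1 → ξ₂ = (2·39.27 − 56.1)/1 = 22.45 mol.
Outlet amounts (n = n₀ + Σ ν·ξ):
  P: 53.8 − 1(39.27) = 14.53
  U: 0 + 2(39.27) − 1(22.45) = 56.1
  V: 0 + 1(22.45) = 22.45
Total out = 93.07 mol; y_V = 22.45 / 93.07 = 0.2412.

0.241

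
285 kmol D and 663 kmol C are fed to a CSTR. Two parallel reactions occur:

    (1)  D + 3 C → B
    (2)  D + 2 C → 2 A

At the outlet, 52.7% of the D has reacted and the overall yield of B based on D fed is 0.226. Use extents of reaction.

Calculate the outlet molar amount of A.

172 kmol

Yield of B: 1ξ₁ / 285 = 0.226 → ξ₁ = 64.41 kmol.
Conversion of D: 1ξ₁ + 1ξ₂ = 0.527 × 285 = 150.2 → ξ₂ = 85.78 kmol.
Outlet amounts (n = n₀ + Σ ν·ξ):
  D: 285 − 1(64.41) − 1(85.78) = 134.8
  C: 663 − 3(64.41) − 2(85.78) = 298.2
  B: 0 + 1(64.41) = 64.41
  A: 0 + 2(85.78) = 171.6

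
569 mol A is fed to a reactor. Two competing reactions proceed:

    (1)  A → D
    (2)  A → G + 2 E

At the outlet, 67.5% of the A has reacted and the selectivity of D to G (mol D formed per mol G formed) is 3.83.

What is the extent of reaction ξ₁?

Conversion of A: A consumed = 0.675 × 569 = 384.1 mol = 1ξ₁ + 1ξ₂.
Selectivity: 1ξ₁ / (1ξ₂) = 3.83 → ξ₁ = 3.83 ξ₂.
Substitute: (1·3.83 + 1) ξ₂ = 384.1 → ξ₂ = 79.52 mol, ξ₁ = 304.6 mol.
Outlet amounts (n = n₀ + Σ ν·ξ):
  A: 569 − 1(304.6) − 1(79.52) = 184.9
  D: 0 + 1(304.6) = 304.6
  G: 0 + 1(79.52) = 79.52
  E: 0 + 2(79.52) = 159

ξ₁ = 305 mol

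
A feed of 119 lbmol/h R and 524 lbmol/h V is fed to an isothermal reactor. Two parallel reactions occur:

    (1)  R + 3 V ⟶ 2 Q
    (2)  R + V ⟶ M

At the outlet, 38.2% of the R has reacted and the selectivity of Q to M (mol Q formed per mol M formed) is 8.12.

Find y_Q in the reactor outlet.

Conversion of R: R consumed = 0.382 × 119 = 45.46 lbmol/h = 1ξ₁ + 1ξ₂.
Selectivity: 2ξ₁ / (1ξ₂) = 8.12 → ξ₁ = 4.06 ξ₂.
Substitute: (1·4.06 + 1) ξ₂ = 45.46 → ξ₂ = 8.984 lbmol/h, ξ₁ = 36.47 lbmol/h.
Outlet amounts (n = n₀ + Σ ν·ξ):
  R: 119 − 1(36.47) − 1(8.984) = 73.54
  V: 524 − 3(36.47) − 1(8.984) = 405.6
  Q: 0 + 2(36.47) = 72.95
  M: 0 + 1(8.984) = 8.984
Total out = 561.1 lbmol/h; y_Q = 72.95 / 561.1 = 0.13.

0.13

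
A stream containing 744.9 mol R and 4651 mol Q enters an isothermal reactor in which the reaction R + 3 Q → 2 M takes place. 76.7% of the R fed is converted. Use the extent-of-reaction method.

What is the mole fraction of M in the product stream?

0.269

R reacted = 0.767 × 744.9 = 571.3 mol; ν_R = −1, so ξ = 571.3/1 = 571.3 mol.
Outlet amounts (n = n₀ + ν ξ):
  R: 744.9 − 1(571.3) = 173.6
  Q: 4651 − 3(571.3) = 2937
  M: 0 + 2(571.3) = 1143
Total out = 4253 mol; y_M = 1143 / 4253 = 0.2687.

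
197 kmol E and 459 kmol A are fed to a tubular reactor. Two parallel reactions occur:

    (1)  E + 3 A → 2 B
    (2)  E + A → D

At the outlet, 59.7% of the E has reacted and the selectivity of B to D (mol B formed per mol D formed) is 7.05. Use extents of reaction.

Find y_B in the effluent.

0.41

Conversion of E: E consumed = 0.597 × 197 = 117.6 kmol = 1ξ₁ + 1ξ₂.
Selectivity: 2ξ₁ / (1ξ₂) = 7.05 → ξ₁ = 3.525 ξ₂.
Substitute: (1·3.525 + 1) ξ₂ = 117.6 → ξ₂ = 25.99 kmol, ξ₁ = 91.62 kmol.
Outlet amounts (n = n₀ + Σ ν·ξ):
  E: 197 − 1(91.62) − 1(25.99) = 79.39
  A: 459 − 3(91.62) − 1(25.99) = 158.2
  B: 0 + 2(91.62) = 183.2
  D: 0 + 1(25.99) = 25.99
Total out = 446.8 kmol; y_B = 183.2 / 446.8 = 0.4101.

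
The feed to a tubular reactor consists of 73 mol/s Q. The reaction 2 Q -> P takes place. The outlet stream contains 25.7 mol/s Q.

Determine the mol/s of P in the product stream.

For Q: n = n₀ − 2ξ → 25.7 = 73 − 2ξ, giving ξ = 23.65 mol/s.
Outlet amounts (n = n₀ + ν ξ):
  Q: 73 − 2(23.65) = 25.7
  P: 0 + 1(23.65) = 23.65

23.6 mol/s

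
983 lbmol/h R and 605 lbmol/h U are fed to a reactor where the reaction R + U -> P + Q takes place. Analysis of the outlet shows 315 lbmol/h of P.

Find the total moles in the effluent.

1590 lbmol/h

For P: n = n₀ + 1ξ → 315 = 0 + 1ξ, giving ξ = 315 lbmol/h.
Outlet amounts (n = n₀ + ν ξ):
  R: 983 − 1(315) = 668
  U: 605 − 1(315) = 290
  P: 0 + 1(315) = 315
  Q: 0 + 1(315) = 315
Total out = 668 + 290 + 315 + 315 = 1588 lbmol/h.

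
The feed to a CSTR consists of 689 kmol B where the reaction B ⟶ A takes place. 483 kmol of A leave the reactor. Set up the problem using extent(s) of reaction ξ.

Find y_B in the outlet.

0.299

For A: n = n₀ + 1ξ → 483 = 0 + 1ξ, giving ξ = 483 kmol.
Outlet amounts (n = n₀ + ν ξ):
  B: 689 − 1(483) = 206
  A: 0 + 1(483) = 483
Total out = 689 kmol; y_B = 206 / 689 = 0.299.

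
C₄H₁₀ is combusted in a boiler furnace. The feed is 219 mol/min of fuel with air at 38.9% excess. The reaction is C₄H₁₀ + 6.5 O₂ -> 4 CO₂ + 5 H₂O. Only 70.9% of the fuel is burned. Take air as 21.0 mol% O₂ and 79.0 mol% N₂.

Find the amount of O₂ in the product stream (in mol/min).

Stoichiometric O₂ = 6.5 × 219 = 1424 mol/min; O₂ fed = 1424 × 1.389 = 1977 mol/min.
N₂ fed = 1977 × 79/21 = 7438 mol/min.
Fuel reacted = 0.709 × 219 → ξ = 155.3 mol/min.
Outlet (n = n₀ + ν ξ):
  C₄H₁₀: 219 − 1(155.3) = 63.73
  O₂: 1977 − 6.5(155.3) = 968
  N₂: 7438 (inert)
  CO₂: 0 + 4(155.3) = 621.1
  H₂O: 0 + 5(155.3) = 776.4

968 mol/min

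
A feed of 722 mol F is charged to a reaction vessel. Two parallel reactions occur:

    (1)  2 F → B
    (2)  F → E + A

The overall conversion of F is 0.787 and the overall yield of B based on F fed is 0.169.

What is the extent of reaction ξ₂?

Yield of B: 1ξ₁ / 722 = 0.169 → ξ₁ = 122 mol.
Conversion of F: 2ξ₁ + 1ξ₂ = 0.787 × 722 = 568.2 → ξ₂ = 324.2 mol.
Outlet amounts (n = n₀ + Σ ν·ξ):
  F: 722 − 2(122) − 1(324.2) = 153.8
  B: 0 + 1(122) = 122
  E: 0 + 1(324.2) = 324.2
  A: 0 + 1(324.2) = 324.2

ξ₂ = 324 mol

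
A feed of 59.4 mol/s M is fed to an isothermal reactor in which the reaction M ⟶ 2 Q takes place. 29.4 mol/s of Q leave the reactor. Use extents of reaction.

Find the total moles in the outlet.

For Q: n = n₀ + 2ξ → 29.4 = 0 + 2ξ, giving ξ = 14.7 mol/s.
Outlet amounts (n = n₀ + ν ξ):
  M: 59.4 − 1(14.7) = 44.7
  Q: 0 + 2(14.7) = 29.4
Total out = 44.7 + 29.4 = 74.1 mol/s.

74.1 mol/s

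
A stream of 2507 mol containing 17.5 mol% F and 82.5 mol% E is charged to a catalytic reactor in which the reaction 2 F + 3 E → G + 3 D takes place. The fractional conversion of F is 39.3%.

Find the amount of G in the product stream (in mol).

F reacted = 0.393 × 438.7 = 172.4 mol; ν_F = −2, so ξ = 172.4/2 = 86.21 mol.
Outlet amounts (n = n₀ + ν ξ):
  F: 438.7 − 2(86.21) = 266.3
  E: 2068 − 3(86.21) = 1810
  G: 0 + 1(86.21) = 86.21
  D: 0 + 3(86.21) = 258.6

86.2 mol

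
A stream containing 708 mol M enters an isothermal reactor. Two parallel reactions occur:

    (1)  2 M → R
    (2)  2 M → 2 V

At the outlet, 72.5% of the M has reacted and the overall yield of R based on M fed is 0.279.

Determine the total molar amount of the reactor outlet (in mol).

Yield of R: 1ξ₁ / 708 = 0.279 → ξ₁ = 197.5 mol.
Conversion of M: 2ξ₁ + 2ξ₂ = 0.725 × 708 = 513.3 → ξ₂ = 59.12 mol.
Outlet amounts (n = n₀ + Σ ν·ξ):
  M: 708 − 2(197.5) − 2(59.12) = 194.7
  R: 0 + 1(197.5) = 197.5
  V: 0 + 2(59.12) = 118.2
Total out = 194.7 + 197.5 + 118.2 = 510.5 mol.

510 mol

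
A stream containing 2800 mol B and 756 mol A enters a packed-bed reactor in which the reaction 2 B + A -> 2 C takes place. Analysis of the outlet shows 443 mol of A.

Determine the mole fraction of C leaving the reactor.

0.193

For A: n = n₀ − 1ξ → 443 = 756 − 1ξ, giving ξ = 313 mol.
Outlet amounts (n = n₀ + ν ξ):
  B: 2800 − 2(313) = 2174
  A: 756 − 1(313) = 443
  C: 0 + 2(313) = 626
Total out = 3243 mol; y_C = 626 / 3243 = 0.193.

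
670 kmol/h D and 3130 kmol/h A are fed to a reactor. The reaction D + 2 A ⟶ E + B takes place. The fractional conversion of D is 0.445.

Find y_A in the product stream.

D reacted = 0.445 × 670 = 298.1 kmol/h; ν_D = −1, so ξ = 298.1/1 = 298.1 kmol/h.
Outlet amounts (n = n₀ + ν ξ):
  D: 670 − 1(298.1) = 371.9
  A: 3130 − 2(298.1) = 2534
  E: 0 + 1(298.1) = 298.1
  B: 0 + 1(298.1) = 298.1
Total out = 3502 kmol/h; y_A = 2534 / 3502 = 0.7235.

0.724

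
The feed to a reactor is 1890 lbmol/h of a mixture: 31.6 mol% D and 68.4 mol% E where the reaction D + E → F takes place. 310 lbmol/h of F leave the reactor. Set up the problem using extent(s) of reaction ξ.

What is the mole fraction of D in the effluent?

For F: n = n₀ + 1ξ → 310 = 0 + 1ξ, giving ξ = 310 lbmol/h.
Outlet amounts (n = n₀ + ν ξ):
  D: 597.2 − 1(310) = 287.2
  E: 1293 − 1(310) = 982.8
  F: 0 + 1(310) = 310
Total out = 1580 lbmol/h; y_D = 287.2 / 1580 = 0.1818.

0.182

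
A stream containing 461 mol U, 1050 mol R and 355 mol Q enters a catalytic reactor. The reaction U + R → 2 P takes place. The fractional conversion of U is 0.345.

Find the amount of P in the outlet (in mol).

318 mol

U reacted = 0.345 × 461 = 159 mol; ν_U = −1, so ξ = 159/1 = 159 mol.
Outlet amounts (n = n₀ + ν ξ):
  U: 461 − 1(159) = 302
  R: 1050 − 1(159) = 891
  P: 0 + 2(159) = 318.1
  Q: 355 (inert)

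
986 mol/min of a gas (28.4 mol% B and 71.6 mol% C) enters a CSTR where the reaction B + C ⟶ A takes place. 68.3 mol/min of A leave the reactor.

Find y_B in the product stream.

0.231

For A: n = n₀ + 1ξ → 68.3 = 0 + 1ξ, giving ξ = 68.3 mol/min.
Outlet amounts (n = n₀ + ν ξ):
  B: 280 − 1(68.3) = 211.7
  C: 706 − 1(68.3) = 637.7
  A: 0 + 1(68.3) = 68.3
Total out = 917.7 mol/min; y_B = 211.7 / 917.7 = 0.2307.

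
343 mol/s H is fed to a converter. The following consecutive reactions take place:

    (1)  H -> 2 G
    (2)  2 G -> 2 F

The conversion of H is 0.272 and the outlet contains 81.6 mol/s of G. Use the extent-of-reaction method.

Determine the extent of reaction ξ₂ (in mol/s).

ξ₂ = 52.5 mol/s

Conversion of H: H consumed = 1ξ₁ = 0.272 × 343 → ξ₁ = 93.3 mol/s.
G balance: n_G = 0 + 2ξ₁ − 2ξ₂ = 81.6 → ξ₂ = (2·93.3 − 81.6)/2 = 52.5 mol/s.
Outlet amounts (n = n₀ + Σ ν·ξ):
  H: 343 − 1(93.3) = 249.7
  G: 0 + 2(93.3) − 2(52.5) = 81.6
  F: 0 + 2(52.5) = 105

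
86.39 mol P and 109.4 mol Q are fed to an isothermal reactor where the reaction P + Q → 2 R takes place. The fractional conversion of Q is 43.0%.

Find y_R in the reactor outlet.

Q reacted = 0.43 × 109.4 = 47.04 mol; ν_Q = −1, so ξ = 47.04/1 = 47.04 mol.
Outlet amounts (n = n₀ + ν ξ):
  P: 86.39 − 1(47.04) = 39.35
  Q: 109.4 − 1(47.04) = 62.36
  R: 0 + 2(47.04) = 94.08
Total out = 195.8 mol; y_R = 94.08 / 195.8 = 0.4805.

0.481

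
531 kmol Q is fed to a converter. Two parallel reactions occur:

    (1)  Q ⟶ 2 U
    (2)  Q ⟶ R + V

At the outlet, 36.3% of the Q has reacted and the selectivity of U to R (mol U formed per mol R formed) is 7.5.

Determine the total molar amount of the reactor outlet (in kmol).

Conversion of Q: Q consumed = 0.363 × 531 = 192.8 kmol = 1ξ₁ + 1ξ₂.
Selectivity: 2ξ₁ / (1ξ₂) = 7.5 → ξ₁ = 3.75 ξ₂.
Substitute: (1·3.75 + 1) ξ₂ = 192.8 → ξ₂ = 40.58 kmol, ξ₁ = 152.2 kmol.
Outlet amounts (n = n₀ + Σ ν·ξ):
  Q: 531 − 1(152.2) − 1(40.58) = 338.2
  U: 0 + 2(152.2) = 304.3
  R: 0 + 1(40.58) = 40.58
  V: 0 + 1(40.58) = 40.58
Total out = 338.2 + 304.3 + 40.58 + 40.58 = 723.8 kmol.

724 kmol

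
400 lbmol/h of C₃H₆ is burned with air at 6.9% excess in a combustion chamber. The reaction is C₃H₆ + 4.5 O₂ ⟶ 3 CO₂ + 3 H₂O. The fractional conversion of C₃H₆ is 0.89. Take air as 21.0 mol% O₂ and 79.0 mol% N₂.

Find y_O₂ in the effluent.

Stoichiometric O₂ = 4.5 × 400 = 1800 lbmol/h; O₂ fed = 1800 × 1.069 = 1924 lbmol/h.
N₂ fed = 1924 × 79/21 = 7239 lbmol/h.
Fuel reacted = 0.89 × 400 → ξ = 356 lbmol/h.
Outlet (n = n₀ + ν ξ):
  C₃H₆: 400 − 1(356) = 44
  O₂: 1924 − 4.5(356) = 322.2
  N₂: 7239 (inert)
  CO₂: 0 + 3(356) = 1068
  H₂O: 0 + 3(356) = 1068
Total out = 9741 lbmol/h; y_O₂ = 322.2 / 9741 = 0.03308.

0.0331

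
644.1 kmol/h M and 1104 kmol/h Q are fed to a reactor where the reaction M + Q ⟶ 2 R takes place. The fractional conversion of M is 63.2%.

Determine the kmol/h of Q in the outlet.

697 kmol/h

M reacted = 0.632 × 644.1 = 407.1 kmol/h; ν_M = −1, so ξ = 407.1/1 = 407.1 kmol/h.
Outlet amounts (n = n₀ + ν ξ):
  M: 644.1 − 1(407.1) = 237
  Q: 1104 − 1(407.1) = 696.9
  R: 0 + 2(407.1) = 814.1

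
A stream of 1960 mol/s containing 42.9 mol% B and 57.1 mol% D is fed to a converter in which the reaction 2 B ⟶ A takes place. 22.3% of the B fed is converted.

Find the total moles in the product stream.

B reacted = 0.223 × 840.8 = 187.5 mol/s; ν_B = −2, so ξ = 187.5/2 = 93.75 mol/s.
Outlet amounts (n = n₀ + ν ξ):
  B: 840.8 − 2(93.75) = 653.3
  A: 0 + 1(93.75) = 93.75
  D: 1119 (inert)
Total out = 653.3 + 93.75 + 1119 = 1866 mol/s.

1870 mol/s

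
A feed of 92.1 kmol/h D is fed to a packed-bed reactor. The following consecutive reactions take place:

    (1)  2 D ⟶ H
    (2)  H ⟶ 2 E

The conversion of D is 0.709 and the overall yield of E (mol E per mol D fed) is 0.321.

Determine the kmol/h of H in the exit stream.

17.9 kmol/h

Conversion of D: D consumed = 2ξ₁ = 0.709 × 92.1 → ξ₁ = 32.65 kmol/h.
Yield of E: 2ξ₂ / 92.1 = 0.321 → ξ₂ = 14.78 kmol/h.
Outlet amounts (n = n₀ + Σ ν·ξ):
  D: 92.1 − 2(32.65) = 26.8
  H: 0 + 1(32.65) − 1(14.78) = 17.87
  E: 0 + 2(14.78) = 29.56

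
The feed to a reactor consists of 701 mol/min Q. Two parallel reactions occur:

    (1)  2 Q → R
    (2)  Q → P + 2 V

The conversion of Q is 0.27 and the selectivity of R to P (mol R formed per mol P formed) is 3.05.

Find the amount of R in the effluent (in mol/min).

81.3 mol/min

Conversion of Q: Q consumed = 0.27 × 701 = 189.3 mol/min = 2ξ₁ + 1ξ₂.
Selectivity: 1ξ₁ / (1ξ₂) = 3.05 → ξ₁ = 3.05 ξ₂.
Substitute: (2·3.05 + 1) ξ₂ = 189.3 → ξ₂ = 26.66 mol/min, ξ₁ = 81.31 mol/min.
Outlet amounts (n = n₀ + Σ ν·ξ):
  Q: 701 − 2(81.31) − 1(26.66) = 511.7
  R: 0 + 1(81.31) = 81.31
  P: 0 + 1(26.66) = 26.66
  V: 0 + 2(26.66) = 53.32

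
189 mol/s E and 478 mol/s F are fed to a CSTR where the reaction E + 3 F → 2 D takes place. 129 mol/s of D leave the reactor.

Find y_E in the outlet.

0.231

For D: n = n₀ + 2ξ → 129 = 0 + 2ξ, giving ξ = 64.5 mol/s.
Outlet amounts (n = n₀ + ν ξ):
  E: 189 − 1(64.5) = 124.5
  F: 478 − 3(64.5) = 284.5
  D: 0 + 2(64.5) = 129
Total out = 538 mol/s; y_E = 124.5 / 538 = 0.2314.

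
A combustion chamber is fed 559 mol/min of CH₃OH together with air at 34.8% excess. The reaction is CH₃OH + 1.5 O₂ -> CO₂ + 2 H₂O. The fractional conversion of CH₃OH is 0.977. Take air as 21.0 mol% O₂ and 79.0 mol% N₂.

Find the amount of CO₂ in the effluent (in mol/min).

Stoichiometric O₂ = 1.5 × 559 = 838.5 mol/min; O₂ fed = 838.5 × 1.348 = 1130 mol/min.
N₂ fed = 1130 × 79/21 = 4252 mol/min.
Fuel reacted = 0.977 × 559 → ξ = 546.1 mol/min.
Outlet (n = n₀ + ν ξ):
  CH₃OH: 559 − 1(546.1) = 12.86
  O₂: 1130 − 1.5(546.1) = 311.1
  N₂: 4252 (inert)
  CO₂: 0 + 1(546.1) = 546.1
  H₂O: 0 + 2(546.1) = 1092

546 mol/min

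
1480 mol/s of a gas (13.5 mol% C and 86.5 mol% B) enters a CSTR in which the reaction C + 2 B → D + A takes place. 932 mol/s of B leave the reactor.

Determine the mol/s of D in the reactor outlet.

For B: n = n₀ − 2ξ → 932 = 1280 − 2ξ, giving ξ = 174.1 mol/s.
Outlet amounts (n = n₀ + ν ξ):
  C: 199.8 − 1(174.1) = 25.7
  B: 1280 − 2(174.1) = 932
  D: 0 + 1(174.1) = 174.1
  A: 0 + 1(174.1) = 174.1

174 mol/s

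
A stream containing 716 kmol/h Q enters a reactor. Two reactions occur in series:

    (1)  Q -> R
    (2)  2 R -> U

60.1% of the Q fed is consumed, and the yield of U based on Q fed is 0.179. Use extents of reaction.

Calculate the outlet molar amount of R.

Conversion of Q: Q consumed = 1ξ₁ = 0.601 × 716 → ξ₁ = 430.3 kmol/h.
Yield of U: 1ξ₂ / 716 = 0.179 → ξ₂ = 128.2 kmol/h.
Outlet amounts (n = n₀ + Σ ν·ξ):
  Q: 716 − 1(430.3) = 285.7
  R: 0 + 1(430.3) − 2(128.2) = 174
  U: 0 + 1(128.2) = 128.2

174 kmol/h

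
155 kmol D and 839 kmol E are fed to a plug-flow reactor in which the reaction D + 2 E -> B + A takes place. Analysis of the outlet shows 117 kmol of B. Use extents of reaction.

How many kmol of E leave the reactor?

For B: n = n₀ + 1ξ → 117 = 0 + 1ξ, giving ξ = 117 kmol.
Outlet amounts (n = n₀ + ν ξ):
  D: 155 − 1(117) = 38
  E: 839 − 2(117) = 605
  B: 0 + 1(117) = 117
  A: 0 + 1(117) = 117

605 kmol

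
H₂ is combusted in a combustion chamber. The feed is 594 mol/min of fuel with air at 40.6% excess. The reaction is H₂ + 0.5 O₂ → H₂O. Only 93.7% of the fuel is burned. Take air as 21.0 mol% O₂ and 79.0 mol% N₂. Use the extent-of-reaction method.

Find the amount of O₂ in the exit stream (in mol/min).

139 mol/min

Stoichiometric O₂ = 0.5 × 594 = 297 mol/min; O₂ fed = 297 × 1.406 = 417.6 mol/min.
N₂ fed = 417.6 × 79/21 = 1571 mol/min.
Fuel reacted = 0.937 × 594 → ξ = 556.6 mol/min.
Outlet (n = n₀ + ν ξ):
  H₂: 594 − 1(556.6) = 37.42
  O₂: 417.6 − 0.5(556.6) = 139.3
  N₂: 1571 (inert)
  H₂O: 0 + 1(556.6) = 556.6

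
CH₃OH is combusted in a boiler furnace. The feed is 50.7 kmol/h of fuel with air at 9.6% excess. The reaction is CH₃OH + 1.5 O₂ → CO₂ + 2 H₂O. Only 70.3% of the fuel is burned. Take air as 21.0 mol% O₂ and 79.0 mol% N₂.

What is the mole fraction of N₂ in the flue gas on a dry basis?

Stoichiometric O₂ = 1.5 × 50.7 = 76.05 kmol/h; O₂ fed = 76.05 × 1.096 = 83.35 kmol/h.
N₂ fed = 83.35 × 79/21 = 313.6 kmol/h.
Fuel reacted = 0.703 × 50.7 → ξ = 35.64 kmol/h.
Outlet (n = n₀ + ν ξ):
  CH₃OH: 50.7 − 1(35.64) = 15.06
  O₂: 83.35 − 1.5(35.64) = 29.89
  N₂: 313.6 (inert)
  CO₂: 0 + 1(35.64) = 35.64
  H₂O: 0 + 2(35.64) = 71.28
Dry total = 394.1 kmol/h; y_N₂ (dry) = 313.6 / 394.1 = 0.7955.

0.796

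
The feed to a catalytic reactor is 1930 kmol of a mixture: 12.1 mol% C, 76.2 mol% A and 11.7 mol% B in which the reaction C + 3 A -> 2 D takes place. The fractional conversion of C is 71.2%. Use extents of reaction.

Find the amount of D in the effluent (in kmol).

C reacted = 0.712 × 233.5 = 166.3 kmol; ν_C = −1, so ξ = 166.3/1 = 166.3 kmol.
Outlet amounts (n = n₀ + ν ξ):
  C: 233.5 − 1(166.3) = 67.26
  A: 1471 − 3(166.3) = 971.8
  D: 0 + 2(166.3) = 332.5
  B: 225.8 (inert)

333 kmol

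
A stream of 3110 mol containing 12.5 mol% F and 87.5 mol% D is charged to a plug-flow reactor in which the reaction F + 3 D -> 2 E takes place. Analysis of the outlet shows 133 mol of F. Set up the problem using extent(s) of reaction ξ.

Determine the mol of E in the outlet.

512 mol

For F: n = n₀ − 1ξ → 133 = 388.8 − 1ξ, giving ξ = 255.8 mol.
Outlet amounts (n = n₀ + ν ξ):
  F: 388.8 − 1(255.8) = 133
  D: 2721 − 3(255.8) = 1954
  E: 0 + 2(255.8) = 511.5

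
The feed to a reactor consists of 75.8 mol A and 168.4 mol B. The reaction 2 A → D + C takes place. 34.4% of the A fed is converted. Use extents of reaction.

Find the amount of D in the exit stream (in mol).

A reacted = 0.344 × 75.8 = 26.08 mol; ν_A = −2, so ξ = 26.08/2 = 13.04 mol.
Outlet amounts (n = n₀ + ν ξ):
  A: 75.8 − 2(13.04) = 49.72
  D: 0 + 1(13.04) = 13.04
  C: 0 + 1(13.04) = 13.04
  B: 168.4 (inert)

13 mol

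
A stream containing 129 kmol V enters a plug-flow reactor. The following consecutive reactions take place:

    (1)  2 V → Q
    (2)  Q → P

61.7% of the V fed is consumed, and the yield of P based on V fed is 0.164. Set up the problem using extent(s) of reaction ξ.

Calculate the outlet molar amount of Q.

Conversion of V: V consumed = 2ξ₁ = 0.617 × 129 → ξ₁ = 39.8 kmol.
Yield of P: 1ξ₂ / 129 = 0.164 → ξ₂ = 21.16 kmol.
Outlet amounts (n = n₀ + Σ ν·ξ):
  V: 129 − 2(39.8) = 49.41
  Q: 0 + 1(39.8) − 1(21.16) = 18.64
  P: 0 + 1(21.16) = 21.16

18.6 kmol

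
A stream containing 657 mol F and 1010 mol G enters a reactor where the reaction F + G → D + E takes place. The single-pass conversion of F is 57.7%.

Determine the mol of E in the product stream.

F reacted = 0.577 × 657 = 379.1 mol; ν_F = −1, so ξ = 379.1/1 = 379.1 mol.
Outlet amounts (n = n₀ + ν ξ):
  F: 657 − 1(379.1) = 277.9
  G: 1010 − 1(379.1) = 630.9
  D: 0 + 1(379.1) = 379.1
  E: 0 + 1(379.1) = 379.1

379 mol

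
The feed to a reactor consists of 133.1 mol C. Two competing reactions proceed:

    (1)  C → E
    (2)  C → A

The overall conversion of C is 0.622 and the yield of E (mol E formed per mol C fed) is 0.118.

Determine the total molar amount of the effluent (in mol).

Yield of E: 1ξ₁ / 133.1 = 0.118 → ξ₁ = 15.71 mol.
Conversion of C: 1ξ₁ + 1ξ₂ = 0.622 × 133.1 = 82.79 → ξ₂ = 67.08 mol.
Outlet amounts (n = n₀ + Σ ν·ξ):
  C: 133.1 − 1(15.71) − 1(67.08) = 50.31
  E: 0 + 1(15.71) = 15.71
  A: 0 + 1(67.08) = 67.08
Total out = 50.31 + 15.71 + 67.08 = 133.1 mol.

133 mol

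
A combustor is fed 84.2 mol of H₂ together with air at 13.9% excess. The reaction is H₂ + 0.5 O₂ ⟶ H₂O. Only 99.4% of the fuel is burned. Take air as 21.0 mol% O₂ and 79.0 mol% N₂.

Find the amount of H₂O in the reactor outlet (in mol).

Stoichiometric O₂ = 0.5 × 84.2 = 42.1 mol; O₂ fed = 42.1 × 1.139 = 47.95 mol.
N₂ fed = 47.95 × 79/21 = 180.4 mol.
Fuel reacted = 0.994 × 84.2 → ξ = 83.69 mol.
Outlet (n = n₀ + ν ξ):
  H₂: 84.2 − 1(83.69) = 0.5052
  O₂: 47.95 − 0.5(83.69) = 6.105
  N₂: 180.4 (inert)
  H₂O: 0 + 1(83.69) = 83.69

83.7 mol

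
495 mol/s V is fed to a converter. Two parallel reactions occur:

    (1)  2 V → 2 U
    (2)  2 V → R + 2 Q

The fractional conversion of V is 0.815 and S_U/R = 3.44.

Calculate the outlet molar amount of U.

255 mol/s

Conversion of V: V consumed = 0.815 × 495 = 403.4 mol/s = 2ξ₁ + 2ξ₂.
Selectivity: 2ξ₁ / (1ξ₂) = 3.44 → ξ₁ = 1.72 ξ₂.
Substitute: (2·1.72 + 2) ξ₂ = 403.4 → ξ₂ = 74.16 mol/s, ξ₁ = 127.6 mol/s.
Outlet amounts (n = n₀ + Σ ν·ξ):
  V: 495 − 2(127.6) − 2(74.16) = 91.58
  U: 0 + 2(127.6) = 255.1
  R: 0 + 1(74.16) = 74.16
  Q: 0 + 2(74.16) = 148.3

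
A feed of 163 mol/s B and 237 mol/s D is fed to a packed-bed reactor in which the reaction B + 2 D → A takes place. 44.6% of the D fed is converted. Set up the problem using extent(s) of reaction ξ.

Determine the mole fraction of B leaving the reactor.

D reacted = 0.446 × 237 = 105.7 mol/s; ν_D = −2, so ξ = 105.7/2 = 52.85 mol/s.
Outlet amounts (n = n₀ + ν ξ):
  B: 163 − 1(52.85) = 110.1
  D: 237 − 2(52.85) = 131.3
  A: 0 + 1(52.85) = 52.85
Total out = 294.3 mol/s; y_B = 110.1 / 294.3 = 0.3743.

0.374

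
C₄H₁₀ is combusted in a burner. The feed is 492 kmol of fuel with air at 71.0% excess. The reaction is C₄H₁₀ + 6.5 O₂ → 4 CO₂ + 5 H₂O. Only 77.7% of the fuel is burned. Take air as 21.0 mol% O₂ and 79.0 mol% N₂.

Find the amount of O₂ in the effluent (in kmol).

2980 kmol

Stoichiometric O₂ = 6.5 × 492 = 3198 kmol; O₂ fed = 3198 × 1.710 = 5469 kmol.
N₂ fed = 5469 × 79/21 = 20570 kmol.
Fuel reacted = 0.777 × 492 → ξ = 382.3 kmol.
Outlet (n = n₀ + ν ξ):
  C₄H₁₀: 492 − 1(382.3) = 109.7
  O₂: 5469 − 6.5(382.3) = 2984
  N₂: 20570 (inert)
  CO₂: 0 + 4(382.3) = 1529
  H₂O: 0 + 5(382.3) = 1911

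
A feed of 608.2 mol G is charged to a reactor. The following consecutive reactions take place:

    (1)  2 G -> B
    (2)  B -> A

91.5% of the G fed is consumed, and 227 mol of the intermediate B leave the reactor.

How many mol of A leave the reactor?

51.3 mol

Conversion of G: G consumed = 2ξ₁ = 0.915 × 608.2 → ξ₁ = 278.3 mol.
B balance: n_B = 0 + 1ξ₁ − 1ξ₂ = 227 → ξ₂ = (1·278.3 − 227)/1 = 51.25 mol.
Outlet amounts (n = n₀ + Σ ν·ξ):
  G: 608.2 − 2(278.3) = 51.7
  B: 0 + 1(278.3) − 1(51.25) = 227
  A: 0 + 1(51.25) = 51.25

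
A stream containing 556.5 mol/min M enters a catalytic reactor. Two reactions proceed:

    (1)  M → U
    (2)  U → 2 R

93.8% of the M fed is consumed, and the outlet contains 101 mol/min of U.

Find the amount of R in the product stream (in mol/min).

Conversion of M: M consumed = 1ξ₁ = 0.938 × 556.5 → ξ₁ = 522 mol/min.
U balance: n_U = 0 + 1ξ₁ − 1ξ₂ = 101 → ξ₂ = (1·522 − 101)/1 = 421 mol/min.
Outlet amounts (n = n₀ + Σ ν·ξ):
  M: 556.5 − 1(522) = 34.5
  U: 0 + 1(522) − 1(421) = 101
  R: 0 + 2(421) = 842

842 mol/min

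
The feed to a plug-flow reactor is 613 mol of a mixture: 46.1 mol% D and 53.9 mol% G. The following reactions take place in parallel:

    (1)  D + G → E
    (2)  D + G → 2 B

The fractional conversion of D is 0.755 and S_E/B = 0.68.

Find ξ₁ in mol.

Conversion of D: D consumed = 0.755 × 282.6 = 213.4 mol = 1ξ₁ + 1ξ₂.
Selectivity: 1ξ₁ / (2ξ₂) = 0.68 → ξ₁ = 1.36 ξ₂.
Substitute: (1·1.36 + 1) ξ₂ = 213.4 → ξ₂ = 90.41 mol, ξ₁ = 123 mol.
Outlet amounts (n = n₀ + Σ ν·ξ):
  D: 282.6 − 1(123) − 1(90.41) = 69.24
  G: 330.4 − 1(123) − 1(90.41) = 117
  E: 0 + 1(123) = 123
  B: 0 + 2(90.41) = 180.8

ξ₁ = 123 mol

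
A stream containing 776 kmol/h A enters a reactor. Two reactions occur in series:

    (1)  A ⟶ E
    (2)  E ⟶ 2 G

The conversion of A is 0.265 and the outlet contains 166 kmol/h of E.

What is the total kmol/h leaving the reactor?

Conversion of A: A consumed = 1ξ₁ = 0.265 × 776 → ξ₁ = 205.6 kmol/h.
E balance: n_E = 0 + 1ξ₁ − 1ξ₂ = 166 → ξ₂ = (1·205.6 − 166)/1 = 39.64 kmol/h.
Outlet amounts (n = n₀ + Σ ν·ξ):
  A: 776 − 1(205.6) = 570.4
  E: 0 + 1(205.6) − 1(39.64) = 166
  G: 0 + 2(39.64) = 79.28
Total out = 570.4 + 166 + 79.28 = 815.6 kmol/h.

816 kmol/h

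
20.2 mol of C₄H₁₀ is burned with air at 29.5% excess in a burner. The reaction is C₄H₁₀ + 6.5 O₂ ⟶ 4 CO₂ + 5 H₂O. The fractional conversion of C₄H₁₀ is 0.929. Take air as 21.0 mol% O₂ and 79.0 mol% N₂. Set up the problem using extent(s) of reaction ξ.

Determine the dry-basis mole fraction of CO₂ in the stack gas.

0.0982

Stoichiometric O₂ = 6.5 × 20.2 = 131.3 mol; O₂ fed = 131.3 × 1.295 = 170 mol.
N₂ fed = 170 × 79/21 = 639.6 mol.
Fuel reacted = 0.929 × 20.2 → ξ = 18.77 mol.
Outlet (n = n₀ + ν ξ):
  C₄H₁₀: 20.2 − 1(18.77) = 1.434
  O₂: 170 − 6.5(18.77) = 48.06
  N₂: 639.6 (inert)
  CO₂: 0 + 4(18.77) = 75.06
  H₂O: 0 + 5(18.77) = 93.83
Dry total = 764.2 mol; y_CO₂ (dry) = 75.06 / 764.2 = 0.09822.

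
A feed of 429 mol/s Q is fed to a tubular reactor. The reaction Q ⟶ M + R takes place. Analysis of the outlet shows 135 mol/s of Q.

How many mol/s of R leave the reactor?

For Q: n = n₀ − 1ξ → 135 = 429 − 1ξ, giving ξ = 294 mol/s.
Outlet amounts (n = n₀ + ν ξ):
  Q: 429 − 1(294) = 135
  M: 0 + 1(294) = 294
  R: 0 + 1(294) = 294

294 mol/s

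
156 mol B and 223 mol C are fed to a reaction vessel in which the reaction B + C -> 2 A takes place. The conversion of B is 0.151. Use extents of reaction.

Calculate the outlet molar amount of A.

B reacted = 0.151 × 156 = 23.56 mol; ν_B = −1, so ξ = 23.56/1 = 23.56 mol.
Outlet amounts (n = n₀ + ν ξ):
  B: 156 − 1(23.56) = 132.4
  C: 223 − 1(23.56) = 199.4
  A: 0 + 2(23.56) = 47.11

47.1 mol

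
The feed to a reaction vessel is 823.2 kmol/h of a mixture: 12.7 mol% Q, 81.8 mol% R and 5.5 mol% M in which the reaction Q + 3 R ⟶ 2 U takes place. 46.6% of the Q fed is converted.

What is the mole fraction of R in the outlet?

Q reacted = 0.466 × 104.5 = 48.72 kmol/h; ν_Q = −1, so ξ = 48.72/1 = 48.72 kmol/h.
Outlet amounts (n = n₀ + ν ξ):
  Q: 104.5 − 1(48.72) = 55.83
  R: 673.4 − 3(48.72) = 527.2
  U: 0 + 2(48.72) = 97.44
  M: 45.28 (inert)
Total out = 725.8 kmol/h; y_R = 527.2 / 725.8 = 0.7264.

0.726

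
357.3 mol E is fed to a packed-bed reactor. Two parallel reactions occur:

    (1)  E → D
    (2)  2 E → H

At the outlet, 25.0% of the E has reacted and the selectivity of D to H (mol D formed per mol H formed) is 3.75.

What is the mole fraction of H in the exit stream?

Conversion of E: E consumed = 0.25 × 357.3 = 89.33 mol = 1ξ₁ + 2ξ₂.
Selectivity: 1ξ₁ / (1ξ₂) = 3.75 → ξ₁ = 3.75 ξ₂.
Substitute: (1·3.75 + 2) ξ₂ = 89.33 → ξ₂ = 15.53 mol, ξ₁ = 58.26 mol.
Outlet amounts (n = n₀ + Σ ν·ξ):
  E: 357.3 − 1(58.26) − 2(15.53) = 268
  D: 0 + 1(58.26) = 58.26
  H: 0 + 1(15.53) = 15.53
Total out = 341.8 mol; y_H = 15.53 / 341.8 = 0.04545.

0.0455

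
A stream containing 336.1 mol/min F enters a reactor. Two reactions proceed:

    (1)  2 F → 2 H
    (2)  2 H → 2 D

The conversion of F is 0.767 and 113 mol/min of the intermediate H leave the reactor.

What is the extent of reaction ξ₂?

Conversion of F: F consumed = 2ξ₁ = 0.767 × 336.1 → ξ₁ = 128.9 mol/min.
H balance: n_H = 0 + 2ξ₁ − 2ξ₂ = 113 → ξ₂ = (2·128.9 − 113)/2 = 72.39 mol/min.
Outlet amounts (n = n₀ + Σ ν·ξ):
  F: 336.1 − 2(128.9) = 78.31
  H: 0 + 2(128.9) − 2(72.39) = 113
  D: 0 + 2(72.39) = 144.8

ξ₂ = 72.4 mol/min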